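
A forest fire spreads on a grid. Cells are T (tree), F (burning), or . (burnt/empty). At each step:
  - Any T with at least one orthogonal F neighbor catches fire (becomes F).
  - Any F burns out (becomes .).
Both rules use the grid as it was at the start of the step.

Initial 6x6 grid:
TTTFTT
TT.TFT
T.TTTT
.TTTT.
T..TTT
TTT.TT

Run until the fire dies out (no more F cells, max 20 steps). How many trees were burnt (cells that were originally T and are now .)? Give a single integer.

Answer: 23

Derivation:
Step 1: +5 fires, +2 burnt (F count now 5)
Step 2: +5 fires, +5 burnt (F count now 5)
Step 3: +5 fires, +5 burnt (F count now 5)
Step 4: +5 fires, +5 burnt (F count now 5)
Step 5: +3 fires, +5 burnt (F count now 3)
Step 6: +0 fires, +3 burnt (F count now 0)
Fire out after step 6
Initially T: 27, now '.': 32
Total burnt (originally-T cells now '.'): 23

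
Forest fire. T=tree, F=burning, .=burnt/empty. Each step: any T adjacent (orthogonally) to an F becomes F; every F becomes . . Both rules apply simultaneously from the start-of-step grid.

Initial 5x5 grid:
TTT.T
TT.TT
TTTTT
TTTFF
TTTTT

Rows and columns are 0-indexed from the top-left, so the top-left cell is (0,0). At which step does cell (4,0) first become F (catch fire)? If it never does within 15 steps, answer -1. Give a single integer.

Step 1: cell (4,0)='T' (+5 fires, +2 burnt)
Step 2: cell (4,0)='T' (+5 fires, +5 burnt)
Step 3: cell (4,0)='T' (+4 fires, +5 burnt)
Step 4: cell (4,0)='F' (+3 fires, +4 burnt)
  -> target ignites at step 4
Step 5: cell (4,0)='.' (+2 fires, +3 burnt)
Step 6: cell (4,0)='.' (+2 fires, +2 burnt)
Step 7: cell (4,0)='.' (+0 fires, +2 burnt)
  fire out at step 7

4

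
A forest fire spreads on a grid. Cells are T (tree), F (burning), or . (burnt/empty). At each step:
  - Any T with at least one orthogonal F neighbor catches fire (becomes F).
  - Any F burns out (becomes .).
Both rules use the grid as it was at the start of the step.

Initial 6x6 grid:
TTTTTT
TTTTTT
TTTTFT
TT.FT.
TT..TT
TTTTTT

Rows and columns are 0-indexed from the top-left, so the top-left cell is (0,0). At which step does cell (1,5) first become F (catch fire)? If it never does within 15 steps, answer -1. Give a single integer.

Step 1: cell (1,5)='T' (+4 fires, +2 burnt)
Step 2: cell (1,5)='F' (+5 fires, +4 burnt)
  -> target ignites at step 2
Step 3: cell (1,5)='.' (+6 fires, +5 burnt)
Step 4: cell (1,5)='.' (+6 fires, +6 burnt)
Step 5: cell (1,5)='.' (+5 fires, +6 burnt)
Step 6: cell (1,5)='.' (+3 fires, +5 burnt)
Step 7: cell (1,5)='.' (+1 fires, +3 burnt)
Step 8: cell (1,5)='.' (+0 fires, +1 burnt)
  fire out at step 8

2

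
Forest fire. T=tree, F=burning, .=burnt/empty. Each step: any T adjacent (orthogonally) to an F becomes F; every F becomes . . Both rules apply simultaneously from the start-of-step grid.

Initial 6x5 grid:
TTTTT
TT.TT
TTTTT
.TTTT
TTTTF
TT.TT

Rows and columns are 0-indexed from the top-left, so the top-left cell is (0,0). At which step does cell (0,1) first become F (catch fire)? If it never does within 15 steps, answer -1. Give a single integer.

Step 1: cell (0,1)='T' (+3 fires, +1 burnt)
Step 2: cell (0,1)='T' (+4 fires, +3 burnt)
Step 3: cell (0,1)='T' (+4 fires, +4 burnt)
Step 4: cell (0,1)='T' (+6 fires, +4 burnt)
Step 5: cell (0,1)='T' (+3 fires, +6 burnt)
Step 6: cell (0,1)='T' (+3 fires, +3 burnt)
Step 7: cell (0,1)='F' (+2 fires, +3 burnt)
  -> target ignites at step 7
Step 8: cell (0,1)='.' (+1 fires, +2 burnt)
Step 9: cell (0,1)='.' (+0 fires, +1 burnt)
  fire out at step 9

7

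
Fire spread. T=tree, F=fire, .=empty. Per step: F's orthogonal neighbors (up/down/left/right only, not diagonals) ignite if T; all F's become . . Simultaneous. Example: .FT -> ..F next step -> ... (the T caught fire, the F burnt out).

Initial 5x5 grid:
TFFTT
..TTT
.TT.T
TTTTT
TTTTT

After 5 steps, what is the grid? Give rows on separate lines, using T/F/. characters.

Step 1: 3 trees catch fire, 2 burn out
  F..FT
  ..FTT
  .TT.T
  TTTTT
  TTTTT
Step 2: 3 trees catch fire, 3 burn out
  ....F
  ...FT
  .TF.T
  TTTTT
  TTTTT
Step 3: 3 trees catch fire, 3 burn out
  .....
  ....F
  .F..T
  TTFTT
  TTTTT
Step 4: 4 trees catch fire, 3 burn out
  .....
  .....
  ....F
  TF.FT
  TTFTT
Step 5: 4 trees catch fire, 4 burn out
  .....
  .....
  .....
  F...F
  TF.FT

.....
.....
.....
F...F
TF.FT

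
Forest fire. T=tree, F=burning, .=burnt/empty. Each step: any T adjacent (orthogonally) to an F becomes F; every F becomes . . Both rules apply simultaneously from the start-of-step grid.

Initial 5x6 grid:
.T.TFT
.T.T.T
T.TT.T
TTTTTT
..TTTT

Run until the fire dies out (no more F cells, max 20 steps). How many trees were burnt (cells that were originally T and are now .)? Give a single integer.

Answer: 18

Derivation:
Step 1: +2 fires, +1 burnt (F count now 2)
Step 2: +2 fires, +2 burnt (F count now 2)
Step 3: +2 fires, +2 burnt (F count now 2)
Step 4: +3 fires, +2 burnt (F count now 3)
Step 5: +4 fires, +3 burnt (F count now 4)
Step 6: +3 fires, +4 burnt (F count now 3)
Step 7: +1 fires, +3 burnt (F count now 1)
Step 8: +1 fires, +1 burnt (F count now 1)
Step 9: +0 fires, +1 burnt (F count now 0)
Fire out after step 9
Initially T: 20, now '.': 28
Total burnt (originally-T cells now '.'): 18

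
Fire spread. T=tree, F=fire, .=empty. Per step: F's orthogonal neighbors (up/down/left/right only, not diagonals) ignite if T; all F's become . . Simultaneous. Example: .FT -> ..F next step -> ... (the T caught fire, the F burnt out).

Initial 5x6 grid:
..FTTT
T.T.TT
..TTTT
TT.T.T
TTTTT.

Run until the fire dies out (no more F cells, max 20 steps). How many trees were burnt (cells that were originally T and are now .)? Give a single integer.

Answer: 19

Derivation:
Step 1: +2 fires, +1 burnt (F count now 2)
Step 2: +2 fires, +2 burnt (F count now 2)
Step 3: +3 fires, +2 burnt (F count now 3)
Step 4: +3 fires, +3 burnt (F count now 3)
Step 5: +2 fires, +3 burnt (F count now 2)
Step 6: +3 fires, +2 burnt (F count now 3)
Step 7: +1 fires, +3 burnt (F count now 1)
Step 8: +2 fires, +1 burnt (F count now 2)
Step 9: +1 fires, +2 burnt (F count now 1)
Step 10: +0 fires, +1 burnt (F count now 0)
Fire out after step 10
Initially T: 20, now '.': 29
Total burnt (originally-T cells now '.'): 19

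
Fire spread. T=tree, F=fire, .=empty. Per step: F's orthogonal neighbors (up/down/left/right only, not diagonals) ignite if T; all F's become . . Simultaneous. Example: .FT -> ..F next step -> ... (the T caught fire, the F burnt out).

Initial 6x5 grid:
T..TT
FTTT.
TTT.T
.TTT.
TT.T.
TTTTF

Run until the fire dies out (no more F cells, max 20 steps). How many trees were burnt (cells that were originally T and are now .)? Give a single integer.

Answer: 19

Derivation:
Step 1: +4 fires, +2 burnt (F count now 4)
Step 2: +4 fires, +4 burnt (F count now 4)
Step 3: +5 fires, +4 burnt (F count now 5)
Step 4: +4 fires, +5 burnt (F count now 4)
Step 5: +2 fires, +4 burnt (F count now 2)
Step 6: +0 fires, +2 burnt (F count now 0)
Fire out after step 6
Initially T: 20, now '.': 29
Total burnt (originally-T cells now '.'): 19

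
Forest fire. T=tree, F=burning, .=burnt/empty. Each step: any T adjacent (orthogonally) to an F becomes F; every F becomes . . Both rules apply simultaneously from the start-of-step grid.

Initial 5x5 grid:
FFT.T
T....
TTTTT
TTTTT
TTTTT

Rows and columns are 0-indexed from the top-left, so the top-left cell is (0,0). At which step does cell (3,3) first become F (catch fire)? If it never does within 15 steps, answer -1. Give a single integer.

Step 1: cell (3,3)='T' (+2 fires, +2 burnt)
Step 2: cell (3,3)='T' (+1 fires, +2 burnt)
Step 3: cell (3,3)='T' (+2 fires, +1 burnt)
Step 4: cell (3,3)='T' (+3 fires, +2 burnt)
Step 5: cell (3,3)='T' (+3 fires, +3 burnt)
Step 6: cell (3,3)='F' (+3 fires, +3 burnt)
  -> target ignites at step 6
Step 7: cell (3,3)='.' (+2 fires, +3 burnt)
Step 8: cell (3,3)='.' (+1 fires, +2 burnt)
Step 9: cell (3,3)='.' (+0 fires, +1 burnt)
  fire out at step 9

6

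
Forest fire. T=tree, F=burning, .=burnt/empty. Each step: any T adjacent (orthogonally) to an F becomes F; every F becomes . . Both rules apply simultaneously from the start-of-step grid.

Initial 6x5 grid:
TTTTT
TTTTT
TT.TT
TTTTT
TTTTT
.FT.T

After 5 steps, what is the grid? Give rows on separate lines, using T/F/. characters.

Step 1: 2 trees catch fire, 1 burn out
  TTTTT
  TTTTT
  TT.TT
  TTTTT
  TFTTT
  ..F.T
Step 2: 3 trees catch fire, 2 burn out
  TTTTT
  TTTTT
  TT.TT
  TFTTT
  F.FTT
  ....T
Step 3: 4 trees catch fire, 3 burn out
  TTTTT
  TTTTT
  TF.TT
  F.FTT
  ...FT
  ....T
Step 4: 4 trees catch fire, 4 burn out
  TTTTT
  TFTTT
  F..TT
  ...FT
  ....F
  ....T
Step 5: 6 trees catch fire, 4 burn out
  TFTTT
  F.FTT
  ...FT
  ....F
  .....
  ....F

TFTTT
F.FTT
...FT
....F
.....
....F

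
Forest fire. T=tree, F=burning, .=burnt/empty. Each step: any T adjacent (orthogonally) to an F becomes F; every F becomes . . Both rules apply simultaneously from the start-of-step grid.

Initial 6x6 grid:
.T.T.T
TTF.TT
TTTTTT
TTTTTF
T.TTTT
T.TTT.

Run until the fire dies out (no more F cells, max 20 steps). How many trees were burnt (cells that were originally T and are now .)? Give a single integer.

Step 1: +5 fires, +2 burnt (F count now 5)
Step 2: +9 fires, +5 burnt (F count now 9)
Step 3: +7 fires, +9 burnt (F count now 7)
Step 4: +3 fires, +7 burnt (F count now 3)
Step 5: +1 fires, +3 burnt (F count now 1)
Step 6: +1 fires, +1 burnt (F count now 1)
Step 7: +0 fires, +1 burnt (F count now 0)
Fire out after step 7
Initially T: 27, now '.': 35
Total burnt (originally-T cells now '.'): 26

Answer: 26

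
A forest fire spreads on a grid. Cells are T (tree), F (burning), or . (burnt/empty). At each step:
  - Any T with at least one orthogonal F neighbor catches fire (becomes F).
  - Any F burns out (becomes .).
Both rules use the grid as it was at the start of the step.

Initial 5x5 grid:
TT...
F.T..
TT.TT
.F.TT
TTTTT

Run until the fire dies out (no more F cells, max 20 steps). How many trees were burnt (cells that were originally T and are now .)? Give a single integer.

Step 1: +4 fires, +2 burnt (F count now 4)
Step 2: +3 fires, +4 burnt (F count now 3)
Step 3: +1 fires, +3 burnt (F count now 1)
Step 4: +2 fires, +1 burnt (F count now 2)
Step 5: +2 fires, +2 burnt (F count now 2)
Step 6: +1 fires, +2 burnt (F count now 1)
Step 7: +0 fires, +1 burnt (F count now 0)
Fire out after step 7
Initially T: 14, now '.': 24
Total burnt (originally-T cells now '.'): 13

Answer: 13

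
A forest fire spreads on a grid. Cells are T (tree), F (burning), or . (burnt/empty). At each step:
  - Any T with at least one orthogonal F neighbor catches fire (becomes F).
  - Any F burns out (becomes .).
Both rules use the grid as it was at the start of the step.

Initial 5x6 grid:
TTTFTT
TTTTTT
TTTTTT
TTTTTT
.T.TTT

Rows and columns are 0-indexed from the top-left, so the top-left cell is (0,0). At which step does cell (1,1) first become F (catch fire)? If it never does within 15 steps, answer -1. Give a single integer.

Step 1: cell (1,1)='T' (+3 fires, +1 burnt)
Step 2: cell (1,1)='T' (+5 fires, +3 burnt)
Step 3: cell (1,1)='F' (+6 fires, +5 burnt)
  -> target ignites at step 3
Step 4: cell (1,1)='.' (+6 fires, +6 burnt)
Step 5: cell (1,1)='.' (+4 fires, +6 burnt)
Step 6: cell (1,1)='.' (+3 fires, +4 burnt)
Step 7: cell (1,1)='.' (+0 fires, +3 burnt)
  fire out at step 7

3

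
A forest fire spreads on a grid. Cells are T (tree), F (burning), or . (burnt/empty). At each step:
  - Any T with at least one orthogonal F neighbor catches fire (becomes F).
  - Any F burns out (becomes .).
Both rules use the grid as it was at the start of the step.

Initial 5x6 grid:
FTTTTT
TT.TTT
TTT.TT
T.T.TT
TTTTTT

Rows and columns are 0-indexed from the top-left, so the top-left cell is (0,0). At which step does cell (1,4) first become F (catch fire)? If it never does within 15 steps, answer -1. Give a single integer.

Step 1: cell (1,4)='T' (+2 fires, +1 burnt)
Step 2: cell (1,4)='T' (+3 fires, +2 burnt)
Step 3: cell (1,4)='T' (+3 fires, +3 burnt)
Step 4: cell (1,4)='T' (+4 fires, +3 burnt)
Step 5: cell (1,4)='F' (+4 fires, +4 burnt)
  -> target ignites at step 5
Step 6: cell (1,4)='.' (+3 fires, +4 burnt)
Step 7: cell (1,4)='.' (+3 fires, +3 burnt)
Step 8: cell (1,4)='.' (+2 fires, +3 burnt)
Step 9: cell (1,4)='.' (+1 fires, +2 burnt)
Step 10: cell (1,4)='.' (+0 fires, +1 burnt)
  fire out at step 10

5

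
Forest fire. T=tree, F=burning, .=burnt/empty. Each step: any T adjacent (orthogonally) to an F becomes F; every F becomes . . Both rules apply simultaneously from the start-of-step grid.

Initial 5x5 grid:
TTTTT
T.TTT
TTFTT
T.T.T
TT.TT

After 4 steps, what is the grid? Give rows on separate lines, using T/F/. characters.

Step 1: 4 trees catch fire, 1 burn out
  TTTTT
  T.FTT
  TF.FT
  T.F.T
  TT.TT
Step 2: 4 trees catch fire, 4 burn out
  TTFTT
  T..FT
  F...F
  T...T
  TT.TT
Step 3: 6 trees catch fire, 4 burn out
  TF.FT
  F...F
  .....
  F...F
  TT.TT
Step 4: 4 trees catch fire, 6 burn out
  F...F
  .....
  .....
  .....
  FT.TF

F...F
.....
.....
.....
FT.TF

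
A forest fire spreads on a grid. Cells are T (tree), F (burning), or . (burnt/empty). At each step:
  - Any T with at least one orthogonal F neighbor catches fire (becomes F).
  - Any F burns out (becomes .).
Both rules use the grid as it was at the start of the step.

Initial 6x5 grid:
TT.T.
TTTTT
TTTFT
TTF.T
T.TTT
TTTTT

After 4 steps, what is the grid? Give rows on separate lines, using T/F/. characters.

Step 1: 5 trees catch fire, 2 burn out
  TT.T.
  TTTFT
  TTF.F
  TF..T
  T.FTT
  TTTTT
Step 2: 8 trees catch fire, 5 burn out
  TT.F.
  TTF.F
  TF...
  F...F
  T..FT
  TTFTT
Step 3: 6 trees catch fire, 8 burn out
  TT...
  TF...
  F....
  .....
  F...F
  TF.FT
Step 4: 4 trees catch fire, 6 burn out
  TF...
  F....
  .....
  .....
  .....
  F...F

TF...
F....
.....
.....
.....
F...F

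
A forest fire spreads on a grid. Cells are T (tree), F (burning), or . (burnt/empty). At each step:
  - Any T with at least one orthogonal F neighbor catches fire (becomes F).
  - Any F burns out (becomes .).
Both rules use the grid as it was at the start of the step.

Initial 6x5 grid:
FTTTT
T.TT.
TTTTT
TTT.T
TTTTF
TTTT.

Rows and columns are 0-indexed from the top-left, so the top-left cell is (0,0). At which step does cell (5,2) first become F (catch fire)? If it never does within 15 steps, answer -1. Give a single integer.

Step 1: cell (5,2)='T' (+4 fires, +2 burnt)
Step 2: cell (5,2)='T' (+5 fires, +4 burnt)
Step 3: cell (5,2)='F' (+8 fires, +5 burnt)
  -> target ignites at step 3
Step 4: cell (5,2)='.' (+6 fires, +8 burnt)
Step 5: cell (5,2)='.' (+1 fires, +6 burnt)
Step 6: cell (5,2)='.' (+0 fires, +1 burnt)
  fire out at step 6

3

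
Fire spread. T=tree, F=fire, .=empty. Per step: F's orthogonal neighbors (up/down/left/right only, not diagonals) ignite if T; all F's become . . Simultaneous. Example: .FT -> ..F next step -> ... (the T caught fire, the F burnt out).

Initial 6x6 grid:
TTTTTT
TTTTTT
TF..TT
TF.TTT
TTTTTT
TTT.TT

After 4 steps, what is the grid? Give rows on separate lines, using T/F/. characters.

Step 1: 4 trees catch fire, 2 burn out
  TTTTTT
  TFTTTT
  F...TT
  F..TTT
  TFTTTT
  TTT.TT
Step 2: 6 trees catch fire, 4 burn out
  TFTTTT
  F.FTTT
  ....TT
  ...TTT
  F.FTTT
  TFT.TT
Step 3: 6 trees catch fire, 6 burn out
  F.FTTT
  ...FTT
  ....TT
  ...TTT
  ...FTT
  F.F.TT
Step 4: 4 trees catch fire, 6 burn out
  ...FTT
  ....FT
  ....TT
  ...FTT
  ....FT
  ....TT

...FTT
....FT
....TT
...FTT
....FT
....TT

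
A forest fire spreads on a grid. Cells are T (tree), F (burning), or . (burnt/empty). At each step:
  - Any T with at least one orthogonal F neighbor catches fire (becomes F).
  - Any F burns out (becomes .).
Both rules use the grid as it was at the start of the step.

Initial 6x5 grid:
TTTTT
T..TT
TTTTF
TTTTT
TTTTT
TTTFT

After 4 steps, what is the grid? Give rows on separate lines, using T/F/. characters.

Step 1: 6 trees catch fire, 2 burn out
  TTTTT
  T..TF
  TTTF.
  TTTTF
  TTTFT
  TTF.F
Step 2: 7 trees catch fire, 6 burn out
  TTTTF
  T..F.
  TTF..
  TTTF.
  TTF.F
  TF...
Step 3: 5 trees catch fire, 7 burn out
  TTTF.
  T....
  TF...
  TTF..
  TF...
  F....
Step 4: 4 trees catch fire, 5 burn out
  TTF..
  T....
  F....
  TF...
  F....
  .....

TTF..
T....
F....
TF...
F....
.....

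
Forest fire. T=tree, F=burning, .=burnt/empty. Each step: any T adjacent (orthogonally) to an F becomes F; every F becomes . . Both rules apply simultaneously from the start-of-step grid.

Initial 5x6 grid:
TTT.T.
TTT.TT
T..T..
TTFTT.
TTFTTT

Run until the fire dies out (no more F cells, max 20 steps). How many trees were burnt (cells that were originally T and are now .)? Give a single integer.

Answer: 17

Derivation:
Step 1: +4 fires, +2 burnt (F count now 4)
Step 2: +5 fires, +4 burnt (F count now 5)
Step 3: +2 fires, +5 burnt (F count now 2)
Step 4: +1 fires, +2 burnt (F count now 1)
Step 5: +2 fires, +1 burnt (F count now 2)
Step 6: +2 fires, +2 burnt (F count now 2)
Step 7: +1 fires, +2 burnt (F count now 1)
Step 8: +0 fires, +1 burnt (F count now 0)
Fire out after step 8
Initially T: 20, now '.': 27
Total burnt (originally-T cells now '.'): 17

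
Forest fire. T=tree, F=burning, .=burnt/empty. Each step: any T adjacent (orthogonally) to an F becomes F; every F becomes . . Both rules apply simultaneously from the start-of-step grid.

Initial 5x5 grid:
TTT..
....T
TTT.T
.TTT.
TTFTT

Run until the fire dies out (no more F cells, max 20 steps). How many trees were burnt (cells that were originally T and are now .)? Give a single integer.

Step 1: +3 fires, +1 burnt (F count now 3)
Step 2: +5 fires, +3 burnt (F count now 5)
Step 3: +1 fires, +5 burnt (F count now 1)
Step 4: +1 fires, +1 burnt (F count now 1)
Step 5: +0 fires, +1 burnt (F count now 0)
Fire out after step 5
Initially T: 15, now '.': 20
Total burnt (originally-T cells now '.'): 10

Answer: 10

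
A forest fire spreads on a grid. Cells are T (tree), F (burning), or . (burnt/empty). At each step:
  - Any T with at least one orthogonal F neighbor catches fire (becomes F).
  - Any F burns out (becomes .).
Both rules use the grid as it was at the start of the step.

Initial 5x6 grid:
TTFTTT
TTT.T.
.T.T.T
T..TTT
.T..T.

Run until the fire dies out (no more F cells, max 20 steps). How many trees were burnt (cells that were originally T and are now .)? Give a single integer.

Step 1: +3 fires, +1 burnt (F count now 3)
Step 2: +3 fires, +3 burnt (F count now 3)
Step 3: +4 fires, +3 burnt (F count now 4)
Step 4: +0 fires, +4 burnt (F count now 0)
Fire out after step 4
Initially T: 18, now '.': 22
Total burnt (originally-T cells now '.'): 10

Answer: 10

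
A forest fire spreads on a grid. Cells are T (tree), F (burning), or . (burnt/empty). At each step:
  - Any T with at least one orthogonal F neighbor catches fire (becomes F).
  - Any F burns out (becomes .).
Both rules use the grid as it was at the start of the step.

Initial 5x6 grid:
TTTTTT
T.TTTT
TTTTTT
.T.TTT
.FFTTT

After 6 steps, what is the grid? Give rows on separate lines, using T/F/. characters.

Step 1: 2 trees catch fire, 2 burn out
  TTTTTT
  T.TTTT
  TTTTTT
  .F.TTT
  ...FTT
Step 2: 3 trees catch fire, 2 burn out
  TTTTTT
  T.TTTT
  TFTTTT
  ...FTT
  ....FT
Step 3: 5 trees catch fire, 3 burn out
  TTTTTT
  T.TTTT
  F.FFTT
  ....FT
  .....F
Step 4: 5 trees catch fire, 5 burn out
  TTTTTT
  F.FFTT
  ....FT
  .....F
  ......
Step 5: 5 trees catch fire, 5 burn out
  FTFFTT
  ....FT
  .....F
  ......
  ......
Step 6: 3 trees catch fire, 5 burn out
  .F..FT
  .....F
  ......
  ......
  ......

.F..FT
.....F
......
......
......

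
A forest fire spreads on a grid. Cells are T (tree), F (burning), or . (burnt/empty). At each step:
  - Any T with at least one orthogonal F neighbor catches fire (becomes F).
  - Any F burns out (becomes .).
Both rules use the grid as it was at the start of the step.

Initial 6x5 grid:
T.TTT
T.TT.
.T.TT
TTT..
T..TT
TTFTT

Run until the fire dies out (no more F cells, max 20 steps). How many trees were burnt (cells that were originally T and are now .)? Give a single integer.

Step 1: +2 fires, +1 burnt (F count now 2)
Step 2: +3 fires, +2 burnt (F count now 3)
Step 3: +2 fires, +3 burnt (F count now 2)
Step 4: +1 fires, +2 burnt (F count now 1)
Step 5: +1 fires, +1 burnt (F count now 1)
Step 6: +2 fires, +1 burnt (F count now 2)
Step 7: +0 fires, +2 burnt (F count now 0)
Fire out after step 7
Initially T: 20, now '.': 21
Total burnt (originally-T cells now '.'): 11

Answer: 11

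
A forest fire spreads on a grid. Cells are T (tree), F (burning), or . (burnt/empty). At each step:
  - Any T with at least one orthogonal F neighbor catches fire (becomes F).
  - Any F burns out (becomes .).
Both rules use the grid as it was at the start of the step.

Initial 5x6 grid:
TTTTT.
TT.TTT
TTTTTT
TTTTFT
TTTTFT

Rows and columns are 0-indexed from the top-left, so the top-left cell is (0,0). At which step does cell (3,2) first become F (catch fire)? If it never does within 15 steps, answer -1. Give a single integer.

Step 1: cell (3,2)='T' (+5 fires, +2 burnt)
Step 2: cell (3,2)='F' (+5 fires, +5 burnt)
  -> target ignites at step 2
Step 3: cell (3,2)='.' (+6 fires, +5 burnt)
Step 4: cell (3,2)='.' (+4 fires, +6 burnt)
Step 5: cell (3,2)='.' (+3 fires, +4 burnt)
Step 6: cell (3,2)='.' (+2 fires, +3 burnt)
Step 7: cell (3,2)='.' (+1 fires, +2 burnt)
Step 8: cell (3,2)='.' (+0 fires, +1 burnt)
  fire out at step 8

2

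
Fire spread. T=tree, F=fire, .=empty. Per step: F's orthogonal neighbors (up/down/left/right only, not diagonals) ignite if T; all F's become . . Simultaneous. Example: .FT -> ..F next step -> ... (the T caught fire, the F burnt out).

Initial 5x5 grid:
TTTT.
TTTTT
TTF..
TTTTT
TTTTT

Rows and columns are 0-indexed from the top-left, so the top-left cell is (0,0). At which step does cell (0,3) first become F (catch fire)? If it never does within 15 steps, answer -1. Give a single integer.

Step 1: cell (0,3)='T' (+3 fires, +1 burnt)
Step 2: cell (0,3)='T' (+7 fires, +3 burnt)
Step 3: cell (0,3)='F' (+8 fires, +7 burnt)
  -> target ignites at step 3
Step 4: cell (0,3)='.' (+3 fires, +8 burnt)
Step 5: cell (0,3)='.' (+0 fires, +3 burnt)
  fire out at step 5

3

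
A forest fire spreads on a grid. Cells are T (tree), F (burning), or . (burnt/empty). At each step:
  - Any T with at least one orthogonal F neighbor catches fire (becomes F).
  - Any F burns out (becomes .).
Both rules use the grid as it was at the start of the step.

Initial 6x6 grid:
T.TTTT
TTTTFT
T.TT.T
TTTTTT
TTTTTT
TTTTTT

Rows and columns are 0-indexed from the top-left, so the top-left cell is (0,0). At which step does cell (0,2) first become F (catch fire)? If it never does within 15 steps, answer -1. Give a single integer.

Step 1: cell (0,2)='T' (+3 fires, +1 burnt)
Step 2: cell (0,2)='T' (+5 fires, +3 burnt)
Step 3: cell (0,2)='F' (+5 fires, +5 burnt)
  -> target ignites at step 3
Step 4: cell (0,2)='.' (+5 fires, +5 burnt)
Step 5: cell (0,2)='.' (+7 fires, +5 burnt)
Step 6: cell (0,2)='.' (+4 fires, +7 burnt)
Step 7: cell (0,2)='.' (+2 fires, +4 burnt)
Step 8: cell (0,2)='.' (+1 fires, +2 burnt)
Step 9: cell (0,2)='.' (+0 fires, +1 burnt)
  fire out at step 9

3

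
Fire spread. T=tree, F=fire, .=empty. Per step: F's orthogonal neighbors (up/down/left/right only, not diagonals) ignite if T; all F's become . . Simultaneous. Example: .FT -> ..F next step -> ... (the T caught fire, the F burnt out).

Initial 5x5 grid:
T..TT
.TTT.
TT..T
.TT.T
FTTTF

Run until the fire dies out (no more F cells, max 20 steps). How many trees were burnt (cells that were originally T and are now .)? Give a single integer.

Step 1: +3 fires, +2 burnt (F count now 3)
Step 2: +3 fires, +3 burnt (F count now 3)
Step 3: +2 fires, +3 burnt (F count now 2)
Step 4: +2 fires, +2 burnt (F count now 2)
Step 5: +1 fires, +2 burnt (F count now 1)
Step 6: +1 fires, +1 burnt (F count now 1)
Step 7: +1 fires, +1 burnt (F count now 1)
Step 8: +1 fires, +1 burnt (F count now 1)
Step 9: +0 fires, +1 burnt (F count now 0)
Fire out after step 9
Initially T: 15, now '.': 24
Total burnt (originally-T cells now '.'): 14

Answer: 14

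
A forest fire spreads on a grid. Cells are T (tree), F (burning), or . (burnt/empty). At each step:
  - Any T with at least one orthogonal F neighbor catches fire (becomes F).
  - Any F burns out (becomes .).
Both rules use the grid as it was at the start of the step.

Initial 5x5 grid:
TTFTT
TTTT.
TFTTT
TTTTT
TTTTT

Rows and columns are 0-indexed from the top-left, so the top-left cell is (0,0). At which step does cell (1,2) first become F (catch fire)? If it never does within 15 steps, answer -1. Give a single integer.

Step 1: cell (1,2)='F' (+7 fires, +2 burnt)
  -> target ignites at step 1
Step 2: cell (1,2)='.' (+8 fires, +7 burnt)
Step 3: cell (1,2)='.' (+4 fires, +8 burnt)
Step 4: cell (1,2)='.' (+2 fires, +4 burnt)
Step 5: cell (1,2)='.' (+1 fires, +2 burnt)
Step 6: cell (1,2)='.' (+0 fires, +1 burnt)
  fire out at step 6

1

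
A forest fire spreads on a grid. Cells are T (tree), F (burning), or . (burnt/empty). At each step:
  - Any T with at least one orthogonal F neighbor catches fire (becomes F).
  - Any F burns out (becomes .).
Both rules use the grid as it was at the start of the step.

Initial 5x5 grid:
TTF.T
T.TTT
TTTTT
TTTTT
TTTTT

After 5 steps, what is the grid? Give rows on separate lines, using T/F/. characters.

Step 1: 2 trees catch fire, 1 burn out
  TF..T
  T.FTT
  TTTTT
  TTTTT
  TTTTT
Step 2: 3 trees catch fire, 2 burn out
  F...T
  T..FT
  TTFTT
  TTTTT
  TTTTT
Step 3: 5 trees catch fire, 3 burn out
  ....T
  F...F
  TF.FT
  TTFTT
  TTTTT
Step 4: 6 trees catch fire, 5 burn out
  ....F
  .....
  F...F
  TF.FT
  TTFTT
Step 5: 4 trees catch fire, 6 burn out
  .....
  .....
  .....
  F...F
  TF.FT

.....
.....
.....
F...F
TF.FT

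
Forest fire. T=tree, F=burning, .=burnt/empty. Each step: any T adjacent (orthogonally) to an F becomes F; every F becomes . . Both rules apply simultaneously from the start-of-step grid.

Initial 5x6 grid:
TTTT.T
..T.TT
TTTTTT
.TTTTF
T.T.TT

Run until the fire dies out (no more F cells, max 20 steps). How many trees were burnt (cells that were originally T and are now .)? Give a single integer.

Answer: 21

Derivation:
Step 1: +3 fires, +1 burnt (F count now 3)
Step 2: +4 fires, +3 burnt (F count now 4)
Step 3: +4 fires, +4 burnt (F count now 4)
Step 4: +3 fires, +4 burnt (F count now 3)
Step 5: +2 fires, +3 burnt (F count now 2)
Step 6: +2 fires, +2 burnt (F count now 2)
Step 7: +2 fires, +2 burnt (F count now 2)
Step 8: +1 fires, +2 burnt (F count now 1)
Step 9: +0 fires, +1 burnt (F count now 0)
Fire out after step 9
Initially T: 22, now '.': 29
Total burnt (originally-T cells now '.'): 21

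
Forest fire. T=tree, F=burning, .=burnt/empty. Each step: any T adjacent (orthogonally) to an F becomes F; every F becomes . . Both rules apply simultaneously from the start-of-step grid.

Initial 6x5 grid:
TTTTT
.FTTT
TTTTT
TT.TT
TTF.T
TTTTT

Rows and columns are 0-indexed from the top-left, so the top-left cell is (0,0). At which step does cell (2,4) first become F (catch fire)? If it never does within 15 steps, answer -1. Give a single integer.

Step 1: cell (2,4)='T' (+5 fires, +2 burnt)
Step 2: cell (2,4)='T' (+9 fires, +5 burnt)
Step 3: cell (2,4)='T' (+6 fires, +9 burnt)
Step 4: cell (2,4)='F' (+4 fires, +6 burnt)
  -> target ignites at step 4
Step 5: cell (2,4)='.' (+1 fires, +4 burnt)
Step 6: cell (2,4)='.' (+0 fires, +1 burnt)
  fire out at step 6

4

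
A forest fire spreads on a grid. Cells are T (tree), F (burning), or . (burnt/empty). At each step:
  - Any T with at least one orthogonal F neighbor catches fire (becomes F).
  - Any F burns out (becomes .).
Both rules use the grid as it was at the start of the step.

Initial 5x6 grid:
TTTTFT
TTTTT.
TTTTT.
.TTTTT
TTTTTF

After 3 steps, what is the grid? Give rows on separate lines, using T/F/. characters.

Step 1: 5 trees catch fire, 2 burn out
  TTTF.F
  TTTTF.
  TTTTT.
  .TTTTF
  TTTTF.
Step 2: 5 trees catch fire, 5 burn out
  TTF...
  TTTF..
  TTTTF.
  .TTTF.
  TTTF..
Step 3: 5 trees catch fire, 5 burn out
  TF....
  TTF...
  TTTF..
  .TTF..
  TTF...

TF....
TTF...
TTTF..
.TTF..
TTF...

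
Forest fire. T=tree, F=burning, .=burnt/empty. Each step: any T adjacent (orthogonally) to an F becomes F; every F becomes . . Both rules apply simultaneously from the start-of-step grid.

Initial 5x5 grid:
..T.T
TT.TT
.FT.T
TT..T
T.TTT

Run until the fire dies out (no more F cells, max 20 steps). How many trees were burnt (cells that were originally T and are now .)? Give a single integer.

Step 1: +3 fires, +1 burnt (F count now 3)
Step 2: +2 fires, +3 burnt (F count now 2)
Step 3: +1 fires, +2 burnt (F count now 1)
Step 4: +0 fires, +1 burnt (F count now 0)
Fire out after step 4
Initially T: 15, now '.': 16
Total burnt (originally-T cells now '.'): 6

Answer: 6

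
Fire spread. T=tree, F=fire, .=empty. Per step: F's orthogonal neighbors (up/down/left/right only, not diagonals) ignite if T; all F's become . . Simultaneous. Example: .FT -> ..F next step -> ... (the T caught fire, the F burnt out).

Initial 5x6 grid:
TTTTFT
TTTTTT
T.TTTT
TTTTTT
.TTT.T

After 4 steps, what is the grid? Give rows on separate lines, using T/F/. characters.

Step 1: 3 trees catch fire, 1 burn out
  TTTF.F
  TTTTFT
  T.TTTT
  TTTTTT
  .TTT.T
Step 2: 4 trees catch fire, 3 burn out
  TTF...
  TTTF.F
  T.TTFT
  TTTTTT
  .TTT.T
Step 3: 5 trees catch fire, 4 burn out
  TF....
  TTF...
  T.TF.F
  TTTTFT
  .TTT.T
Step 4: 5 trees catch fire, 5 burn out
  F.....
  TF....
  T.F...
  TTTF.F
  .TTT.T

F.....
TF....
T.F...
TTTF.F
.TTT.T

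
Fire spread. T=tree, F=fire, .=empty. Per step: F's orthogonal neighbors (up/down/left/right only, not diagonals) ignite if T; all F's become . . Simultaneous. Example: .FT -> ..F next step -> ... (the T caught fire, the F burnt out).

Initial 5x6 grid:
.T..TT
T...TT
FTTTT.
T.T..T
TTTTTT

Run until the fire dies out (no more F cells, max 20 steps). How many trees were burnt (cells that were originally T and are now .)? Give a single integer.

Answer: 18

Derivation:
Step 1: +3 fires, +1 burnt (F count now 3)
Step 2: +2 fires, +3 burnt (F count now 2)
Step 3: +3 fires, +2 burnt (F count now 3)
Step 4: +2 fires, +3 burnt (F count now 2)
Step 5: +2 fires, +2 burnt (F count now 2)
Step 6: +3 fires, +2 burnt (F count now 3)
Step 7: +2 fires, +3 burnt (F count now 2)
Step 8: +1 fires, +2 burnt (F count now 1)
Step 9: +0 fires, +1 burnt (F count now 0)
Fire out after step 9
Initially T: 19, now '.': 29
Total burnt (originally-T cells now '.'): 18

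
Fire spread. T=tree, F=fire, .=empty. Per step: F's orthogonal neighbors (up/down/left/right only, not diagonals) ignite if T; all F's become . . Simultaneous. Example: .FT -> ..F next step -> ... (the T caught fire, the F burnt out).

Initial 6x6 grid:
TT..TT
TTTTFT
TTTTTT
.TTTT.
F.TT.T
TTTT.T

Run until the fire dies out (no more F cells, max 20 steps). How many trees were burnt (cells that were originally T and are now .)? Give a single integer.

Answer: 25

Derivation:
Step 1: +5 fires, +2 burnt (F count now 5)
Step 2: +6 fires, +5 burnt (F count now 6)
Step 3: +4 fires, +6 burnt (F count now 4)
Step 4: +7 fires, +4 burnt (F count now 7)
Step 5: +3 fires, +7 burnt (F count now 3)
Step 6: +0 fires, +3 burnt (F count now 0)
Fire out after step 6
Initially T: 27, now '.': 34
Total burnt (originally-T cells now '.'): 25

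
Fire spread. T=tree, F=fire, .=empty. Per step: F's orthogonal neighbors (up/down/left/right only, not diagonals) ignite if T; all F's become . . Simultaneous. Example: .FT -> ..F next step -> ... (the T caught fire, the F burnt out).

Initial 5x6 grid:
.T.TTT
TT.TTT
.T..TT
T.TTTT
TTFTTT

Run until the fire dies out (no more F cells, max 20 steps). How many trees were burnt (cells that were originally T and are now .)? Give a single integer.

Step 1: +3 fires, +1 burnt (F count now 3)
Step 2: +3 fires, +3 burnt (F count now 3)
Step 3: +3 fires, +3 burnt (F count now 3)
Step 4: +2 fires, +3 burnt (F count now 2)
Step 5: +2 fires, +2 burnt (F count now 2)
Step 6: +3 fires, +2 burnt (F count now 3)
Step 7: +2 fires, +3 burnt (F count now 2)
Step 8: +0 fires, +2 burnt (F count now 0)
Fire out after step 8
Initially T: 22, now '.': 26
Total burnt (originally-T cells now '.'): 18

Answer: 18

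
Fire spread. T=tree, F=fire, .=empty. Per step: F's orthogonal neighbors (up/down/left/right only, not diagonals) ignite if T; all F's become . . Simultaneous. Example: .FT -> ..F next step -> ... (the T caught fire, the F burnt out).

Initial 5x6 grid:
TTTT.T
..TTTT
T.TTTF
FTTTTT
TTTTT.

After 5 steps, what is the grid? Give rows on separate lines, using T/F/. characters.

Step 1: 6 trees catch fire, 2 burn out
  TTTT.T
  ..TTTF
  F.TTF.
  .FTTTF
  FTTTT.
Step 2: 6 trees catch fire, 6 burn out
  TTTT.F
  ..TTF.
  ..TF..
  ..FTF.
  .FTTT.
Step 3: 5 trees catch fire, 6 burn out
  TTTT..
  ..TF..
  ..F...
  ...F..
  ..FTF.
Step 4: 3 trees catch fire, 5 burn out
  TTTF..
  ..F...
  ......
  ......
  ...F..
Step 5: 1 trees catch fire, 3 burn out
  TTF...
  ......
  ......
  ......
  ......

TTF...
......
......
......
......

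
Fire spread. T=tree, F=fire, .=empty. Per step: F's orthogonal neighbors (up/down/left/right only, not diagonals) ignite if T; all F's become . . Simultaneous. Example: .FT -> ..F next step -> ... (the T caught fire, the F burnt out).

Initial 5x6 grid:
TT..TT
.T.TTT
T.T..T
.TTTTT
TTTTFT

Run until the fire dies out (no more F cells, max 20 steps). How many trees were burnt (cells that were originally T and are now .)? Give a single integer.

Step 1: +3 fires, +1 burnt (F count now 3)
Step 2: +3 fires, +3 burnt (F count now 3)
Step 3: +3 fires, +3 burnt (F count now 3)
Step 4: +4 fires, +3 burnt (F count now 4)
Step 5: +2 fires, +4 burnt (F count now 2)
Step 6: +2 fires, +2 burnt (F count now 2)
Step 7: +0 fires, +2 burnt (F count now 0)
Fire out after step 7
Initially T: 21, now '.': 26
Total burnt (originally-T cells now '.'): 17

Answer: 17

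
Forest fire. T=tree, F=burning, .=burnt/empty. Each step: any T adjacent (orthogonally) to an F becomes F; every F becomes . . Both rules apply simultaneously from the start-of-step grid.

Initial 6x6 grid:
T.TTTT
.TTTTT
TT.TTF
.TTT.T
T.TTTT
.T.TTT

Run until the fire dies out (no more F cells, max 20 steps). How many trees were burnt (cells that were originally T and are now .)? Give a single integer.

Answer: 24

Derivation:
Step 1: +3 fires, +1 burnt (F count now 3)
Step 2: +4 fires, +3 burnt (F count now 4)
Step 3: +5 fires, +4 burnt (F count now 5)
Step 4: +5 fires, +5 burnt (F count now 5)
Step 5: +5 fires, +5 burnt (F count now 5)
Step 6: +1 fires, +5 burnt (F count now 1)
Step 7: +1 fires, +1 burnt (F count now 1)
Step 8: +0 fires, +1 burnt (F count now 0)
Fire out after step 8
Initially T: 27, now '.': 33
Total burnt (originally-T cells now '.'): 24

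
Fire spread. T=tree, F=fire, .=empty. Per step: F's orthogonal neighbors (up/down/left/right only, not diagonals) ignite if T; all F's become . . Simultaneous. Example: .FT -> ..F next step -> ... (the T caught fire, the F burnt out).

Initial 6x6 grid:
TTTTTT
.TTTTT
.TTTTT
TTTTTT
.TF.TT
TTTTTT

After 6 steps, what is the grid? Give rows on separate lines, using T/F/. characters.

Step 1: 3 trees catch fire, 1 burn out
  TTTTTT
  .TTTTT
  .TTTTT
  TTFTTT
  .F..TT
  TTFTTT
Step 2: 5 trees catch fire, 3 burn out
  TTTTTT
  .TTTTT
  .TFTTT
  TF.FTT
  ....TT
  TF.FTT
Step 3: 7 trees catch fire, 5 burn out
  TTTTTT
  .TFTTT
  .F.FTT
  F...FT
  ....TT
  F...FT
Step 4: 7 trees catch fire, 7 burn out
  TTFTTT
  .F.FTT
  ....FT
  .....F
  ....FT
  .....F
Step 5: 5 trees catch fire, 7 burn out
  TF.FTT
  ....FT
  .....F
  ......
  .....F
  ......
Step 6: 3 trees catch fire, 5 burn out
  F...FT
  .....F
  ......
  ......
  ......
  ......

F...FT
.....F
......
......
......
......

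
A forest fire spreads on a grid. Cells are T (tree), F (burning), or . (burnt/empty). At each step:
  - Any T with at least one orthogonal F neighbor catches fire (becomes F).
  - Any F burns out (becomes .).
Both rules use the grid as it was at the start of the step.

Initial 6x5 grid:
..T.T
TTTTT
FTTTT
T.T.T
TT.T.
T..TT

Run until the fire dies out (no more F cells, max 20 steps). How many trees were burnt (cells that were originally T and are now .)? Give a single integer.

Step 1: +3 fires, +1 burnt (F count now 3)
Step 2: +3 fires, +3 burnt (F count now 3)
Step 3: +5 fires, +3 burnt (F count now 5)
Step 4: +3 fires, +5 burnt (F count now 3)
Step 5: +2 fires, +3 burnt (F count now 2)
Step 6: +1 fires, +2 burnt (F count now 1)
Step 7: +0 fires, +1 burnt (F count now 0)
Fire out after step 7
Initially T: 20, now '.': 27
Total burnt (originally-T cells now '.'): 17

Answer: 17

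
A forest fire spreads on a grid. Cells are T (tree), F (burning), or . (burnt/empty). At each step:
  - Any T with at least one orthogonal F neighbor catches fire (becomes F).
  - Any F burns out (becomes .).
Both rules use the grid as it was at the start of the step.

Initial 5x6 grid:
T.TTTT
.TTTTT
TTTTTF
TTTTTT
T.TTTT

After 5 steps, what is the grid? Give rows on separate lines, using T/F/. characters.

Step 1: 3 trees catch fire, 1 burn out
  T.TTTT
  .TTTTF
  TTTTF.
  TTTTTF
  T.TTTT
Step 2: 5 trees catch fire, 3 burn out
  T.TTTF
  .TTTF.
  TTTF..
  TTTTF.
  T.TTTF
Step 3: 5 trees catch fire, 5 burn out
  T.TTF.
  .TTF..
  TTF...
  TTTF..
  T.TTF.
Step 4: 5 trees catch fire, 5 burn out
  T.TF..
  .TF...
  TF....
  TTF...
  T.TF..
Step 5: 5 trees catch fire, 5 burn out
  T.F...
  .F....
  F.....
  TF....
  T.F...

T.F...
.F....
F.....
TF....
T.F...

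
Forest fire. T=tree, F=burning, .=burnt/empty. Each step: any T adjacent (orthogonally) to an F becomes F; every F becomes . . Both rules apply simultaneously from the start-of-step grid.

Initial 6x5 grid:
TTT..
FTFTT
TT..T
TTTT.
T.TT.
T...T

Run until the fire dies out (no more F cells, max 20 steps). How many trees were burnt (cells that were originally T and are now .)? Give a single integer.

Answer: 17

Derivation:
Step 1: +5 fires, +2 burnt (F count now 5)
Step 2: +4 fires, +5 burnt (F count now 4)
Step 3: +3 fires, +4 burnt (F count now 3)
Step 4: +2 fires, +3 burnt (F count now 2)
Step 5: +2 fires, +2 burnt (F count now 2)
Step 6: +1 fires, +2 burnt (F count now 1)
Step 7: +0 fires, +1 burnt (F count now 0)
Fire out after step 7
Initially T: 18, now '.': 29
Total burnt (originally-T cells now '.'): 17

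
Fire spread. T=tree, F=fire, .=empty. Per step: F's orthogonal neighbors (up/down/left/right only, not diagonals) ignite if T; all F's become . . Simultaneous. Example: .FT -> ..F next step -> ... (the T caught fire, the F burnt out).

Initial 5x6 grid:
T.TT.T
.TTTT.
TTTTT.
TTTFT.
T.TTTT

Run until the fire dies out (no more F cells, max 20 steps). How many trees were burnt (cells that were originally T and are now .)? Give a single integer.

Answer: 20

Derivation:
Step 1: +4 fires, +1 burnt (F count now 4)
Step 2: +6 fires, +4 burnt (F count now 6)
Step 3: +6 fires, +6 burnt (F count now 6)
Step 4: +4 fires, +6 burnt (F count now 4)
Step 5: +0 fires, +4 burnt (F count now 0)
Fire out after step 5
Initially T: 22, now '.': 28
Total burnt (originally-T cells now '.'): 20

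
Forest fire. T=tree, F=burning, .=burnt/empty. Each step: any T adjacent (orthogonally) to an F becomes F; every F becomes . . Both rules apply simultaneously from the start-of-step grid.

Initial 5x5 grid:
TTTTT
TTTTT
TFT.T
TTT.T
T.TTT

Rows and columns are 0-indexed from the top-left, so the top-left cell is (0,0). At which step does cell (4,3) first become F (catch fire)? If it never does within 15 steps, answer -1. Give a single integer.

Step 1: cell (4,3)='T' (+4 fires, +1 burnt)
Step 2: cell (4,3)='T' (+5 fires, +4 burnt)
Step 3: cell (4,3)='T' (+5 fires, +5 burnt)
Step 4: cell (4,3)='F' (+3 fires, +5 burnt)
  -> target ignites at step 4
Step 5: cell (4,3)='.' (+3 fires, +3 burnt)
Step 6: cell (4,3)='.' (+1 fires, +3 burnt)
Step 7: cell (4,3)='.' (+0 fires, +1 burnt)
  fire out at step 7

4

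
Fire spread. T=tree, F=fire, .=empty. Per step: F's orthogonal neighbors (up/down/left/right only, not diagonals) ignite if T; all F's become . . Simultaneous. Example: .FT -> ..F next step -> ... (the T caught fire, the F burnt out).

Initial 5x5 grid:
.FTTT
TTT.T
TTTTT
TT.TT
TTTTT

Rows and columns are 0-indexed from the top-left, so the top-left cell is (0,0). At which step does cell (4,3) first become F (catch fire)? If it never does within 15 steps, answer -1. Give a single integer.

Step 1: cell (4,3)='T' (+2 fires, +1 burnt)
Step 2: cell (4,3)='T' (+4 fires, +2 burnt)
Step 3: cell (4,3)='T' (+4 fires, +4 burnt)
Step 4: cell (4,3)='T' (+4 fires, +4 burnt)
Step 5: cell (4,3)='T' (+4 fires, +4 burnt)
Step 6: cell (4,3)='F' (+2 fires, +4 burnt)
  -> target ignites at step 6
Step 7: cell (4,3)='.' (+1 fires, +2 burnt)
Step 8: cell (4,3)='.' (+0 fires, +1 burnt)
  fire out at step 8

6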